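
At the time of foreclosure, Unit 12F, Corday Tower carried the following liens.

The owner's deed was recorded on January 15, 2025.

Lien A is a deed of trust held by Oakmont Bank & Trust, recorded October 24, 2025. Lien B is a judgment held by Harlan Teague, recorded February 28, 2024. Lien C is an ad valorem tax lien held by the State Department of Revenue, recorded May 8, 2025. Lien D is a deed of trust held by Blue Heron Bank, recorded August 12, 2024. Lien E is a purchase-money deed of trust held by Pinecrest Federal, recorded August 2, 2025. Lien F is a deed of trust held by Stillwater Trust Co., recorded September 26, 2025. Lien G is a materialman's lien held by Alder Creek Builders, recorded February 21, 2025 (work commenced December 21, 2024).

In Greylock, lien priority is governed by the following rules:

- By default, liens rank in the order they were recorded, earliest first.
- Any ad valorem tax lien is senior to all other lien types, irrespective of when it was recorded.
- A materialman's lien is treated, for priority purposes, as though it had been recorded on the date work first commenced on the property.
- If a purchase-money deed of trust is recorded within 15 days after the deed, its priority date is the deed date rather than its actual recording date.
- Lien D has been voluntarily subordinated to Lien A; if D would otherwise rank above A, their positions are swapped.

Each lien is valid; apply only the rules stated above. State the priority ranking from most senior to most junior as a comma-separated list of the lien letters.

C, B, A, G, E, F, D

Effective dates after the stated exceptions: E missed the 15-day window (199 days after the deed), so its recording date stands; G is treated as recorded December 21, 2024, the work-commencement date.
C is an ad valorem tax lien and takes priority over every other lien.
Ordering the rest by effective date: B (February 28, 2024), D (August 12, 2024), G (December 21, 2024), E (August 2, 2025), F (September 26, 2025), A (October 24, 2025).
Because D would otherwise rank above A, the subordination swaps them.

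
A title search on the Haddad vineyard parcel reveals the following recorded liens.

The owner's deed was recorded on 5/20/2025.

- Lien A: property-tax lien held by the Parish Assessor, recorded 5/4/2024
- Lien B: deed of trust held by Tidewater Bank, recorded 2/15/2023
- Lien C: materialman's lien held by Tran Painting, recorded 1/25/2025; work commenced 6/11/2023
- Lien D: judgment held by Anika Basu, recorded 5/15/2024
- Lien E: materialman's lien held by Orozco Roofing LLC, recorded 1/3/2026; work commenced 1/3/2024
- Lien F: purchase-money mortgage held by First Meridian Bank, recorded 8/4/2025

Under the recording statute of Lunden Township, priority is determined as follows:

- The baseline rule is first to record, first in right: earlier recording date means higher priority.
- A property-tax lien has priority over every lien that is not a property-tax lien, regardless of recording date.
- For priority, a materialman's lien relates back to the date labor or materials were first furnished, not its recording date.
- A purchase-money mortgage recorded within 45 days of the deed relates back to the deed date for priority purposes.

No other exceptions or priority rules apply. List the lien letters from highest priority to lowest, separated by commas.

Effective dates after the stated exceptions: C's effective date is 6/11/2023, when work began; E relates back to 1/3/2024 (work commenced); F was recorded 76 days after the deed — beyond 45 days — so no relation-back applies.
A is a property-tax lien and takes priority over every other lien.
Remaining liens by effective date: B (2/15/2023), C (6/11/2023), E (1/3/2024), D (5/15/2024), F (8/4/2025).

A, B, C, E, D, F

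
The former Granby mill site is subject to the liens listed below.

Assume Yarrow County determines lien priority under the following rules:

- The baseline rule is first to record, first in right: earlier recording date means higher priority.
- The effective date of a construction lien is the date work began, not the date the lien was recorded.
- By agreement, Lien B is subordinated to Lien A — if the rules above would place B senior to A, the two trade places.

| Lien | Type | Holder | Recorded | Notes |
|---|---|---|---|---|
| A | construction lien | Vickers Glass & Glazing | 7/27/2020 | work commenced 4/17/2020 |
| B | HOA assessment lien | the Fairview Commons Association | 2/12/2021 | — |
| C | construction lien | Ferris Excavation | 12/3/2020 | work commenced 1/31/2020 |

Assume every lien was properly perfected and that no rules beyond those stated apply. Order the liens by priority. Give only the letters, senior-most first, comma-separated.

C, A, B

Adjusting effective dates: A relates back to 4/17/2020 (work commenced); C relates back to 1/31/2020 (work commenced).
Sorted by effective date: C (1/31/2020), A (4/17/2020), B (2/12/2021).
Since B is not senior to A, the subordination leaves the order unchanged.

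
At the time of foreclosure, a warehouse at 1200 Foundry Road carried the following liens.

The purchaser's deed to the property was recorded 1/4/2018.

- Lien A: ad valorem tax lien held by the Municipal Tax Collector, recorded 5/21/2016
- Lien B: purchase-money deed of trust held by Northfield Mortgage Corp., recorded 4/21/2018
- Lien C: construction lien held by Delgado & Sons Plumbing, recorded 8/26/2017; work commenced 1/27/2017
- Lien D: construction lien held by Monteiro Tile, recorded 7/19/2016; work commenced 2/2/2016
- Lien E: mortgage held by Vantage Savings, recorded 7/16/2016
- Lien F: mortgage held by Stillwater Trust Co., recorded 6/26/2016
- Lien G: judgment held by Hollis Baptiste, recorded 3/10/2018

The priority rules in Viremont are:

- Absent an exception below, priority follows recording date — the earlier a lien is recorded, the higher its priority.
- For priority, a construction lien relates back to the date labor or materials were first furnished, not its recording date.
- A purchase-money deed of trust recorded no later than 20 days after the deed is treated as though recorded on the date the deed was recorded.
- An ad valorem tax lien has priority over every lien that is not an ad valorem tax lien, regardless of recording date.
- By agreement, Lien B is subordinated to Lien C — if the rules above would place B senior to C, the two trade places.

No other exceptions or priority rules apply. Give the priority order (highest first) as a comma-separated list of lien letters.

A, D, F, E, C, G, B

Effective dates: B was recorded 107 days after the deed, outside the 20-day window, so it keeps its recording date; C relates back to 1/27/2017 (work commenced); D's effective date is 2/2/2016, when work began.
A is an ad valorem tax lien, so it outranks all other liens regardless of date.
The other liens, earliest effective date first: D (2/2/2016), F (6/26/2016), E (7/16/2016), C (1/27/2017), G (3/10/2018), B (4/21/2018).
B is already junior to C, so the subordination agreement changes nothing.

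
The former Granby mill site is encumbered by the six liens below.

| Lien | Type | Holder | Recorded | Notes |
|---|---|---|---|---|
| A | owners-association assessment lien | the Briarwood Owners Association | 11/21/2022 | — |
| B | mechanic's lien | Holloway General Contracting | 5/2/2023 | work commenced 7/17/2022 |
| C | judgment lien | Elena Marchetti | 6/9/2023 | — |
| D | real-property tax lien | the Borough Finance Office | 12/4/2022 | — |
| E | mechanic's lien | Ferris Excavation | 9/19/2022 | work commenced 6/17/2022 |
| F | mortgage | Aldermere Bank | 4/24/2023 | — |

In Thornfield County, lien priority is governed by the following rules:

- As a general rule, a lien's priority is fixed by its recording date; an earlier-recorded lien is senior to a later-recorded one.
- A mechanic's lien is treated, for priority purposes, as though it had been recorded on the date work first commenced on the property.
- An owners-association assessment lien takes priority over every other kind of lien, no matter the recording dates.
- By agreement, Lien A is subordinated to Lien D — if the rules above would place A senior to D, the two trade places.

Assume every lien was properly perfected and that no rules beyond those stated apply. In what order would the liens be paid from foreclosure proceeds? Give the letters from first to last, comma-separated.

D, E, B, A, F, C

Effective dates: B's effective date is 7/17/2022, when work began; E relates back to 6/17/2022 (work commenced).
As an owners-association assessment lien, A is senior to every other lien.
The other liens, earliest effective date first: E (6/17/2022), B (7/17/2022), D (12/4/2022), F (4/24/2023), C (6/9/2023).
Because A would otherwise rank above D, the subordination swaps them.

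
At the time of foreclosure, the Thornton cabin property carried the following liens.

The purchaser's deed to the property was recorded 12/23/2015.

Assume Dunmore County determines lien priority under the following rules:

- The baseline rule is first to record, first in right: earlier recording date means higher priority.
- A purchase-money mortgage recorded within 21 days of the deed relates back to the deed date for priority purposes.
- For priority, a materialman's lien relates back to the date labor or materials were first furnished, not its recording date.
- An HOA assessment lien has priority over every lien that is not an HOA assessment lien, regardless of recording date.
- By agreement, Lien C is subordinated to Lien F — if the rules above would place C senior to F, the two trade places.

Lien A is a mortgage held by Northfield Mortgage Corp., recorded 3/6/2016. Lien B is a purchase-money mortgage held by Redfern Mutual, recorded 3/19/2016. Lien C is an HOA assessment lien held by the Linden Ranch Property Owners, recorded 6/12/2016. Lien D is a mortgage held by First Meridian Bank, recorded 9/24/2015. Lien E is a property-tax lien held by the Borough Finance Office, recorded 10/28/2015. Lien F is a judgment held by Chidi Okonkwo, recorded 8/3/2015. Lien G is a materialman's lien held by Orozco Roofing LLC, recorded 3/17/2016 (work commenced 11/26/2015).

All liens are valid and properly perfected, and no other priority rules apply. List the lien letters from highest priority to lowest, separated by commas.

F, C, D, E, G, A, B

Effective dates after the stated exceptions: B was recorded 87 days after the deed — beyond 21 days — so no relation-back applies; G's effective date is 11/26/2015, when work began.
C is an HOA assessment lien and takes priority over every other lien.
Among the remaining liens, by effective date: F (8/3/2015), D (9/24/2015), E (10/28/2015), G (11/26/2015), A (3/6/2016), B (3/19/2016).
The subordination applies — C was senior to F — so C and F swap.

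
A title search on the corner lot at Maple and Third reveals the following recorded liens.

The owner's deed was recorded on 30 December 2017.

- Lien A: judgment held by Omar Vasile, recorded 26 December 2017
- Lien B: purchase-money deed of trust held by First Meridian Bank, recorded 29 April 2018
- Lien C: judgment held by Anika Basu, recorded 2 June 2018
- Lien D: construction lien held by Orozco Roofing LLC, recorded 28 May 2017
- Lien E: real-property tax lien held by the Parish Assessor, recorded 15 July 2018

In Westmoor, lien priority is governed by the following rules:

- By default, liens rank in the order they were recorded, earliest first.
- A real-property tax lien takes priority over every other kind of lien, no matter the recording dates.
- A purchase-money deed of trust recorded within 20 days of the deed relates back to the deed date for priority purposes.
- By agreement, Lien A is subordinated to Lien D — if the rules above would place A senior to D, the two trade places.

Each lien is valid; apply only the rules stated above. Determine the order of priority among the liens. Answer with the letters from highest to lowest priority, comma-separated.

Effective dates after the stated exceptions: B missed the 20-day window (120 days after the deed), so its recording date stands.
E is a real-property tax lien and takes priority over every other lien.
Remaining liens by effective date: D (28 May 2017), A (26 December 2017), B (29 April 2018), C (2 June 2018).
A is already junior to D, so the subordination agreement changes nothing.

E, D, A, B, C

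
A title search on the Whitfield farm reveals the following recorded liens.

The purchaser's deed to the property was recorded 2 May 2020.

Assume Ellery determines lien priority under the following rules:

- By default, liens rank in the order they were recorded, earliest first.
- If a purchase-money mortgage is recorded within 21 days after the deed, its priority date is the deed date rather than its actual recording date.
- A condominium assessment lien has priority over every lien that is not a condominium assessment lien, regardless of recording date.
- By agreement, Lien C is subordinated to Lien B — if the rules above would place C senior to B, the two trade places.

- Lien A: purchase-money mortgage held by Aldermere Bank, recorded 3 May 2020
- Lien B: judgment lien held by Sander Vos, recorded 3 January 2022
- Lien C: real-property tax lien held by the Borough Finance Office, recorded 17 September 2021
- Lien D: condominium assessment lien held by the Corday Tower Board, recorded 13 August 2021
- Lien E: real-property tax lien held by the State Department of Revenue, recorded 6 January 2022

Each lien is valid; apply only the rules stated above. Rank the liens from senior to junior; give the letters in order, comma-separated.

D, A, B, C, E

Effective dates: A's effective date is the deed date, 2 May 2020.
D is a condominium assessment lien and takes priority over every other lien.
Among the remaining liens, by effective date: A (2 May 2020), C (17 September 2021), B (3 January 2022), E (6 January 2022).
The subordination applies — C was senior to B — so C and B swap.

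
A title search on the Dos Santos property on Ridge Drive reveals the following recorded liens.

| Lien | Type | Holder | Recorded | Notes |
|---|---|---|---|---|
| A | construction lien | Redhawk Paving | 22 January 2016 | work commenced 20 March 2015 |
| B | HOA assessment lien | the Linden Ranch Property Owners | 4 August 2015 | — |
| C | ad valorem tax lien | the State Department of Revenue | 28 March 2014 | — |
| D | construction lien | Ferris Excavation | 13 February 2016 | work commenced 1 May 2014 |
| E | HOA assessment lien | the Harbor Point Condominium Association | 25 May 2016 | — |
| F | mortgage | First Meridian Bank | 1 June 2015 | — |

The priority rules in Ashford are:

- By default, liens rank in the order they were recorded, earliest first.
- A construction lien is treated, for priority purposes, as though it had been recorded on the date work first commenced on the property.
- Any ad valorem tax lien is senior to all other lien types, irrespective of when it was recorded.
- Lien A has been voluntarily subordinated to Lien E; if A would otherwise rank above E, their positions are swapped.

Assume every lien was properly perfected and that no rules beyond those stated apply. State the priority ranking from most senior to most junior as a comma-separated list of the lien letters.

Effective dates: A is treated as recorded 20 March 2015, the work-commencement date; D's effective date is 1 May 2014, when work began.
C, as an ad valorem tax lien, has superpriority and ranks first.
Among the remaining liens, by effective date: D (1 May 2014), A (20 March 2015), F (1 June 2015), B (4 August 2015), E (25 May 2016).
Because A would otherwise rank above E, the subordination swaps them.

C, D, E, F, B, A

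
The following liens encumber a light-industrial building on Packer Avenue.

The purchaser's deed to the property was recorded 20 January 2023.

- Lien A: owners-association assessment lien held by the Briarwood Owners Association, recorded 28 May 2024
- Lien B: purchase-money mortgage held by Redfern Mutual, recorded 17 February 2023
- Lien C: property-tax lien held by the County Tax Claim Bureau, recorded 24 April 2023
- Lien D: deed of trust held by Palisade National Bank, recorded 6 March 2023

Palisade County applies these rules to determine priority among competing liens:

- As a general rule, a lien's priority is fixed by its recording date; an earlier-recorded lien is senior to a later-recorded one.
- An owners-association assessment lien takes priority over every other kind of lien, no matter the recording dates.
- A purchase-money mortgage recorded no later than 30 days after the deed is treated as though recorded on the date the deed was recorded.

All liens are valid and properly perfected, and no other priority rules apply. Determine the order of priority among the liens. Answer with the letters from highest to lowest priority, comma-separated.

A, B, D, C

Adjusting effective dates: B was recorded within the 30-day window, so its effective date is the deed date 20 January 2023.
A, as an owners-association assessment lien, has superpriority and ranks first.
Among the remaining liens, by effective date: B (20 January 2023), D (6 March 2023), C (24 April 2023).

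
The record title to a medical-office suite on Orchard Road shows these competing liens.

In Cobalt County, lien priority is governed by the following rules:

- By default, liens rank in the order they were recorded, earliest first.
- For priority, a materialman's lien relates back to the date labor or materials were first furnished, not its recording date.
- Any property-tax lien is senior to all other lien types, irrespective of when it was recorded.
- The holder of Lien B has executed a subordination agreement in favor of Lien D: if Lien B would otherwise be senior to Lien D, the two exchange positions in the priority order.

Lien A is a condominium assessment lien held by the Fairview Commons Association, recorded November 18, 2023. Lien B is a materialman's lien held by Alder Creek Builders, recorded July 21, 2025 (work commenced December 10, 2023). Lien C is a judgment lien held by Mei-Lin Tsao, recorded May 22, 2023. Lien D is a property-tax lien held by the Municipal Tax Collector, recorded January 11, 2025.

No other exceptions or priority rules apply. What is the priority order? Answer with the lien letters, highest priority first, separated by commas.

Effective dates: B relates back to December 10, 2023 (work commenced).
D is a property-tax lien, so it outranks all other liens regardless of date.
The other liens, earliest effective date first: C (May 22, 2023), A (November 18, 2023), B (December 10, 2023).
B is already junior to D, so the subordination agreement changes nothing.

D, C, A, B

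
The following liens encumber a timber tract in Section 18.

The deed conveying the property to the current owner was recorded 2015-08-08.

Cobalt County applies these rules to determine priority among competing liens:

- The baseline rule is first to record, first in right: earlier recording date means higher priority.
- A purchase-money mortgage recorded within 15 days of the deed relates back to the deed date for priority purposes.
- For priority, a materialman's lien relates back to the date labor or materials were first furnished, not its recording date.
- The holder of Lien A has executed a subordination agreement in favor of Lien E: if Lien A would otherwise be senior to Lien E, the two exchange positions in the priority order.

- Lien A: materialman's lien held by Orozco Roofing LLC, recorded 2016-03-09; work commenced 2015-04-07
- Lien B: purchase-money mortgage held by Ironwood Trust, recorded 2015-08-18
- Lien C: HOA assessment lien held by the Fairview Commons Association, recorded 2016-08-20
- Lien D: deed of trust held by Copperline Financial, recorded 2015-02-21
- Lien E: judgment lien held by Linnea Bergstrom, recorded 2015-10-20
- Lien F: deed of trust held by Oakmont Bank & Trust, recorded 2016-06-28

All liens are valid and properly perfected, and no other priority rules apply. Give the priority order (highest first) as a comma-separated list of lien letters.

D, E, B, A, F, C

First, effective dates: A is treated as recorded 2015-04-07, the work-commencement date; B's effective date is the deed date, 2015-08-08.
Sorted by effective date: D (2015-02-21), A (2015-04-07), B (2015-08-08), E (2015-10-20), F (2016-06-28), C (2016-08-20).
A is senior to E before the subordination, so the two trade places.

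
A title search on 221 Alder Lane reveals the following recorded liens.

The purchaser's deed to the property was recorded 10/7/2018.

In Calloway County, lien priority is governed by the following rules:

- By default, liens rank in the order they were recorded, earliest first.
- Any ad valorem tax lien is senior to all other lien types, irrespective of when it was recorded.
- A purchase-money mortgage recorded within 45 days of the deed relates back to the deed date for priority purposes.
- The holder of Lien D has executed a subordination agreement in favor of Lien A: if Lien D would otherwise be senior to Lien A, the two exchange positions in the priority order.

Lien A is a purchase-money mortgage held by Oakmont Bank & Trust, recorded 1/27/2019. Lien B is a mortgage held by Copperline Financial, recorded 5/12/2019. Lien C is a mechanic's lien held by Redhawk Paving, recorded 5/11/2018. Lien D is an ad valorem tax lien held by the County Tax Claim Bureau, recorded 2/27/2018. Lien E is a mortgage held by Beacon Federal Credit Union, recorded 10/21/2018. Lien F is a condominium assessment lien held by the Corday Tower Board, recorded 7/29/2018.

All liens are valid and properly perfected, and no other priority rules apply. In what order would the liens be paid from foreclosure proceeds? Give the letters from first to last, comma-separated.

A, C, F, E, D, B

Effective dates: A was recorded 112 days after the deed — beyond 45 days — so no relation-back applies.
As an ad valorem tax lien, D is senior to every other lien.
Among the remaining liens, by effective date: C (5/11/2018), F (7/29/2018), E (10/21/2018), A (1/27/2019), B (5/12/2019).
D is senior to A before the subordination, so the two trade places.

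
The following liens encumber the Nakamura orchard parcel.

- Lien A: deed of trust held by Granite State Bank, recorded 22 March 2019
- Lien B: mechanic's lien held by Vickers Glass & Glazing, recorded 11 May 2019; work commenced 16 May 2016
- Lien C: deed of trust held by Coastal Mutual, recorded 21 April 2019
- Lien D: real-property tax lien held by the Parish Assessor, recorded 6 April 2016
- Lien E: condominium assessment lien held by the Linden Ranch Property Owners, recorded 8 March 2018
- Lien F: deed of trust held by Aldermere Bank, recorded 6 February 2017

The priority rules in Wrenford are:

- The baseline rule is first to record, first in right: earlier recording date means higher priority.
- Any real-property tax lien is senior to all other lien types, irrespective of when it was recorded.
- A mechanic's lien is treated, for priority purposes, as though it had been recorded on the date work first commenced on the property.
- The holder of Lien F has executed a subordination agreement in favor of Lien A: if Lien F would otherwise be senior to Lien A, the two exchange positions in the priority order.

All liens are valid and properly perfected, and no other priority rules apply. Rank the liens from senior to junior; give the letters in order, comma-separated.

D, B, A, E, F, C

First, effective dates: B's effective date is 16 May 2016, when work began.
D is a real-property tax lien, so it outranks all other liens regardless of date.
Ordering the rest by effective date: B (16 May 2016), F (6 February 2017), E (8 March 2018), A (22 March 2019), C (21 April 2019).
F is senior to A before the subordination, so the two trade places.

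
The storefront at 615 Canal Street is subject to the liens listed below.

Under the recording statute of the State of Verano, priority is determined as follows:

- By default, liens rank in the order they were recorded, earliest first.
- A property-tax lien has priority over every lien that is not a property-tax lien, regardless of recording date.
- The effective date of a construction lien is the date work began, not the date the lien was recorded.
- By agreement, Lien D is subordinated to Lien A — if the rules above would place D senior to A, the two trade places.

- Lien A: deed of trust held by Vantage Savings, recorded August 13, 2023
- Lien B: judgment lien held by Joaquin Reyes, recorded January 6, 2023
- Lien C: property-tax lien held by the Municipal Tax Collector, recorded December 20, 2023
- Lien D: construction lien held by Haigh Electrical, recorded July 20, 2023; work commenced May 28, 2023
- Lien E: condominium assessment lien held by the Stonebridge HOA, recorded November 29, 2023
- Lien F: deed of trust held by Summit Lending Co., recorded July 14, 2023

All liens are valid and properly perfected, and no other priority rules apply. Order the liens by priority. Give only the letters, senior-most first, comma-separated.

C, B, A, F, D, E

Effective dates after the stated exceptions: D's effective date is May 28, 2023, when work began.
C, as a property-tax lien, has superpriority and ranks first.
Remaining liens by effective date: B (January 6, 2023), D (May 28, 2023), F (July 14, 2023), A (August 13, 2023), E (November 29, 2023).
The subordination applies — D was senior to A — so D and A swap.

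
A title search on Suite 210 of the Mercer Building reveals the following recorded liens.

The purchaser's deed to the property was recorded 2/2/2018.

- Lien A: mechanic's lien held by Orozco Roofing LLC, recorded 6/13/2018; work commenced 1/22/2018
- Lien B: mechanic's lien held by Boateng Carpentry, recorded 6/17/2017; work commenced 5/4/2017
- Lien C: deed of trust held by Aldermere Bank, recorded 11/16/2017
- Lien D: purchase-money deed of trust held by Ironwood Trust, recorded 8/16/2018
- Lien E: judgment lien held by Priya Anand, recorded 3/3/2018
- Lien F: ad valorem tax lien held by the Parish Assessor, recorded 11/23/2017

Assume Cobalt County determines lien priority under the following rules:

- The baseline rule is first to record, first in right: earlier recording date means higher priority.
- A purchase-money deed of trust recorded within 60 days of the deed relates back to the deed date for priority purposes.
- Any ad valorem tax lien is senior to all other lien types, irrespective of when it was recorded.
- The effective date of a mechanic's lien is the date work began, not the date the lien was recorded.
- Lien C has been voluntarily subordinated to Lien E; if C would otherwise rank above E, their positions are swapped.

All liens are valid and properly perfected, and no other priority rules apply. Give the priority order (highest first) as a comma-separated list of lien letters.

First, effective dates: A is treated as recorded 1/22/2018, the work-commencement date; B's effective date is 5/4/2017, when work began; D missed the 60-day window (195 days after the deed), so its recording date stands.
F, as an ad valorem tax lien, has superpriority and ranks first.
Ordering the rest by effective date: B (5/4/2017), C (11/16/2017), A (1/22/2018), E (3/3/2018), D (8/16/2018).
Because C would otherwise rank above E, the subordination swaps them.

F, B, E, A, C, D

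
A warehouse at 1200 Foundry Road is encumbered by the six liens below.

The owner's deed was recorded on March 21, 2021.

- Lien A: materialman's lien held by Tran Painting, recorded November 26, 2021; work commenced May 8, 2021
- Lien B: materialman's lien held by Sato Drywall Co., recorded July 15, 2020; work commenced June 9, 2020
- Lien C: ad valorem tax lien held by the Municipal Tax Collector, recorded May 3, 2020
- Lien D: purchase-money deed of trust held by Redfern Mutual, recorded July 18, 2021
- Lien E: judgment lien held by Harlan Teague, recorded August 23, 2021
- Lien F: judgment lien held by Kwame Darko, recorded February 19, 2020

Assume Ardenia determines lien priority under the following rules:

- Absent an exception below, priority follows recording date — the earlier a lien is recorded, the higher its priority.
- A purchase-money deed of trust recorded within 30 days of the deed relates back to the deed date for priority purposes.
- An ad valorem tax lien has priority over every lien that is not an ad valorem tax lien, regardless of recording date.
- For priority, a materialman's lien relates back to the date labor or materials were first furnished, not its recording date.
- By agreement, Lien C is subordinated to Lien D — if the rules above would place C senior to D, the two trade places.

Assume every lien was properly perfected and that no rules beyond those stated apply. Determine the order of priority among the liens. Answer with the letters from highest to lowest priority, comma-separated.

D, F, B, A, C, E

Effective dates: A's effective date is May 8, 2021, when work began; B is treated as recorded June 9, 2020, the work-commencement date; D was recorded 119 days after the deed, outside the 30-day window, so it keeps its recording date.
C is an ad valorem tax lien and takes priority over every other lien.
The other liens, earliest effective date first: F (February 19, 2020), B (June 9, 2020), A (May 8, 2021), D (July 18, 2021), E (August 23, 2021).
Because C would otherwise rank above D, the subordination swaps them.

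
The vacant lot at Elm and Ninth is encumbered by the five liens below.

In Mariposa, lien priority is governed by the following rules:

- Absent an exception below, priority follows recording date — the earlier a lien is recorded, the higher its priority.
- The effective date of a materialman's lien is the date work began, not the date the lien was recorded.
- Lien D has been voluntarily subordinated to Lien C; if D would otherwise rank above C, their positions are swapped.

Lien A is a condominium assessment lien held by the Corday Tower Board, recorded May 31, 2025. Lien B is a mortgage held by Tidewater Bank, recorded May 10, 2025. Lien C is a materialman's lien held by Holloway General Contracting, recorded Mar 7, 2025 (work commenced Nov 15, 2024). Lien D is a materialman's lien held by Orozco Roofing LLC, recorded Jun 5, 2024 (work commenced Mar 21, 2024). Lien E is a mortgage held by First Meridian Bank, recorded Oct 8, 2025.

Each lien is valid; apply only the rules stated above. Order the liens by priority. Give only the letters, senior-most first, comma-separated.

First, effective dates: C relates back to Nov 15, 2024 (work commenced); D's effective date is Mar 21, 2024, when work began.
By effective date: D (Mar 21, 2024), C (Nov 15, 2024), B (May 10, 2025), A (May 31, 2025), E (Oct 8, 2025).
The subordination applies — D was senior to C — so D and C swap.

C, D, B, A, E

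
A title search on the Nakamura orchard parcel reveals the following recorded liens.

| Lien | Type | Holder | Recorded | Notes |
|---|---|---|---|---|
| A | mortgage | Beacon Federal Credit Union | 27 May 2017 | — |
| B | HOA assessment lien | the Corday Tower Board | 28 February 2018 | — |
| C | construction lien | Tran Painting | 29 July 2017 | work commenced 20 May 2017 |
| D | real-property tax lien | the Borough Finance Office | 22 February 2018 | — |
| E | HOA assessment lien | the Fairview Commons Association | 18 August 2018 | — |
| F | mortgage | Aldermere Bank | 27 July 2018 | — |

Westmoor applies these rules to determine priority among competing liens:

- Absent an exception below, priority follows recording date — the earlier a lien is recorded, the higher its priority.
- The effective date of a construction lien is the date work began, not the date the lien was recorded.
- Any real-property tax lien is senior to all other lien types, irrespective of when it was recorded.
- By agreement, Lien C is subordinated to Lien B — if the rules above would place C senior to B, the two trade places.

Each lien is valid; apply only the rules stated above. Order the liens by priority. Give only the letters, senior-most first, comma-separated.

D, B, A, C, F, E

Effective dates after the stated exceptions: C is treated as recorded 20 May 2017, the work-commencement date.
D, as a real-property tax lien, has superpriority and ranks first.
The other liens, earliest effective date first: C (20 May 2017), A (27 May 2017), B (28 February 2018), F (27 July 2018), E (18 August 2018).
The subordination applies — C was senior to B — so C and B swap.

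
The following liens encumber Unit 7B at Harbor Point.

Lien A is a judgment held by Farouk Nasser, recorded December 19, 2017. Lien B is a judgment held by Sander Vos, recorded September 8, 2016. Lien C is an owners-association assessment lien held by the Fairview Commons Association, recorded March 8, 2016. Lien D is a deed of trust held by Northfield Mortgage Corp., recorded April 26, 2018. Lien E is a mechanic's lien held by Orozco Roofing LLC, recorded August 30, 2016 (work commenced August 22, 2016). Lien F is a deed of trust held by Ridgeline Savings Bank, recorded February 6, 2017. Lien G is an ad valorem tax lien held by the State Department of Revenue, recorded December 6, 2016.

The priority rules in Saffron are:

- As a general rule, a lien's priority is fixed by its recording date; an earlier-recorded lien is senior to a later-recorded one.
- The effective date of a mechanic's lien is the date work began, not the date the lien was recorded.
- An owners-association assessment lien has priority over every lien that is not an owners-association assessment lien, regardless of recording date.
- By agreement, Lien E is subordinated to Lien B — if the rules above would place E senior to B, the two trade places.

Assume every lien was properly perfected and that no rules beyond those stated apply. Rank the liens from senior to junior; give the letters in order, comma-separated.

C, B, E, G, F, A, D

Effective dates after the stated exceptions: E's effective date is August 22, 2016, when work began.
C is an owners-association assessment lien, so it outranks all other liens regardless of date.
The other liens, earliest effective date first: E (August 22, 2016), B (September 8, 2016), G (December 6, 2016), F (February 6, 2017), A (December 19, 2017), D (April 26, 2018).
Because E would otherwise rank above B, the subordination swaps them.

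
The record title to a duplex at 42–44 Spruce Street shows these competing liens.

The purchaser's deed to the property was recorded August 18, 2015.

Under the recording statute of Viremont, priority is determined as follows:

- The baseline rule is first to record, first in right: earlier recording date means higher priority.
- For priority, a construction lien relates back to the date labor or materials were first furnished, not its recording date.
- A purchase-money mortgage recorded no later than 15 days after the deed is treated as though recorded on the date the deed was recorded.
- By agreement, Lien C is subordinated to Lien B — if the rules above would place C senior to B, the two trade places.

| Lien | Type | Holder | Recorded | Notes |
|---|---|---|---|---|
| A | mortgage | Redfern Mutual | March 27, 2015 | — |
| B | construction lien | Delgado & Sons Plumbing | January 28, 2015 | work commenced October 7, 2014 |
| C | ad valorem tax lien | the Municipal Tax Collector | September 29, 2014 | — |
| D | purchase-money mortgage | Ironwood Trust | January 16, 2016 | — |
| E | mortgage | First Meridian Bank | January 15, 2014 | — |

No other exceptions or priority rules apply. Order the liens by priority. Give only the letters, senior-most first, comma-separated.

Effective dates: B is treated as recorded October 7, 2014, the work-commencement date; D was recorded 151 days after the deed, outside the 15-day window, so it keeps its recording date.
Ordering by effective date: E (January 15, 2014), C (September 29, 2014), B (October 7, 2014), A (March 27, 2015), D (January 16, 2016).
C would otherwise be senior to B, so under the subordination agreement C and B exchange positions.

E, B, C, A, D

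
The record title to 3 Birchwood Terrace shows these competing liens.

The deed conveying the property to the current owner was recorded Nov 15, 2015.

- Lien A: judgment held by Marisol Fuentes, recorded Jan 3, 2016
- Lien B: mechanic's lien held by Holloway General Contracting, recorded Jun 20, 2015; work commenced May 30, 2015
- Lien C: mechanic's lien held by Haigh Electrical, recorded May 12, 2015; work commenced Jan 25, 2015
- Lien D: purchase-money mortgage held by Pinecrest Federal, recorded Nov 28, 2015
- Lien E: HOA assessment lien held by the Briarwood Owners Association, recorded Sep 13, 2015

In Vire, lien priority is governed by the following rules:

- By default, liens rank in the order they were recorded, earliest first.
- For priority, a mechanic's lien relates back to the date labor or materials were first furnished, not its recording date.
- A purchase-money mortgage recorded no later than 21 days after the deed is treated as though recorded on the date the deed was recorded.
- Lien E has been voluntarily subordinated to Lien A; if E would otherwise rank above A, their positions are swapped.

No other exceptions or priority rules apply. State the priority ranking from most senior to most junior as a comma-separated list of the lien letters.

C, B, A, D, E

Effective dates after the stated exceptions: B is treated as recorded May 30, 2015, the work-commencement date; C's effective date is Jan 25, 2015, when work began; D's effective date is the deed date, Nov 15, 2015.
Sorted by effective date: C (Jan 25, 2015), B (May 30, 2015), E (Sep 13, 2015), D (Nov 15, 2015), A (Jan 3, 2016).
Because E would otherwise rank above A, the subordination swaps them.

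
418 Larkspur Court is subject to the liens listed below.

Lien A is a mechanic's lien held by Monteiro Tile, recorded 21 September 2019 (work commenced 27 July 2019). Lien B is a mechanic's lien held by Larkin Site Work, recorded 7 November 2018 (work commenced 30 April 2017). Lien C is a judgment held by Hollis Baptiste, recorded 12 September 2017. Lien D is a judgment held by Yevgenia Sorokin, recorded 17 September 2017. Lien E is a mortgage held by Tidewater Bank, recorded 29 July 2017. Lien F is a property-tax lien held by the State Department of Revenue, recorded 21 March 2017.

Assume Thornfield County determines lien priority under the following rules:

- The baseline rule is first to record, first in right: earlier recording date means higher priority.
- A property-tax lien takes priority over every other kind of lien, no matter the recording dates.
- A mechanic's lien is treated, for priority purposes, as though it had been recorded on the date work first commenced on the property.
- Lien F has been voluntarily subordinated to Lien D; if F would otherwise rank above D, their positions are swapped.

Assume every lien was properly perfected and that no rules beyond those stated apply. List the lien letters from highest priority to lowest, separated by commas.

Adjusting effective dates: A's effective date is 27 July 2019, when work began; B is treated as recorded 30 April 2017, the work-commencement date.
F, as a property-tax lien, has superpriority and ranks first.
Among the remaining liens, by effective date: B (30 April 2017), E (29 July 2017), C (12 September 2017), D (17 September 2017), A (27 July 2019).
F is senior to D before the subordination, so the two trade places.

D, B, E, C, F, A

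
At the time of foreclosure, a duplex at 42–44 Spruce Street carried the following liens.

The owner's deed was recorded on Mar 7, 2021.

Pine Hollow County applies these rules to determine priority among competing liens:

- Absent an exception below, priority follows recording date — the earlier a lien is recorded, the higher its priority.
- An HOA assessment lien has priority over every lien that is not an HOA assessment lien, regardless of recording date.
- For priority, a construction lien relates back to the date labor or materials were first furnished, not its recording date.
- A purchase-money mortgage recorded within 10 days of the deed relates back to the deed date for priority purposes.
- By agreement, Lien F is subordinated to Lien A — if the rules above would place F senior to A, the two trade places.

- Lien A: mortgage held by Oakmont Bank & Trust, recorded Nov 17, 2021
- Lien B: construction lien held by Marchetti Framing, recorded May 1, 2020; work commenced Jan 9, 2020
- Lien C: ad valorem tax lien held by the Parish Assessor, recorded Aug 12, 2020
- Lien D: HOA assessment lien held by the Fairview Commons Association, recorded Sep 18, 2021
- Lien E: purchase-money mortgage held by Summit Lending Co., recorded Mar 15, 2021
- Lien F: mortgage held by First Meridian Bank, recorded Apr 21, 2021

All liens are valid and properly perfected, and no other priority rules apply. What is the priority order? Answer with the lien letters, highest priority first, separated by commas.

First, effective dates: B's effective date is Jan 9, 2020, when work began; E was recorded within the 10-day window, so its effective date is the deed date Mar 7, 2021.
D is an HOA assessment lien, so it outranks all other liens regardless of date.
Remaining liens by effective date: B (Jan 9, 2020), C (Aug 12, 2020), E (Mar 7, 2021), F (Apr 21, 2021), A (Nov 17, 2021).
F would otherwise be senior to A, so under the subordination agreement F and A exchange positions.

D, B, C, E, A, F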